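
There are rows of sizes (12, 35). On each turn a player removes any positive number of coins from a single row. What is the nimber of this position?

47

Compute the nim-sum pairwise:
12 ⊕ 35 = 47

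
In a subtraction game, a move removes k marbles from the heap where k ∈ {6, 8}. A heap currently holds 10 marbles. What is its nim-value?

Build the Grundy sequence with g(k) = mex{g(k−s) : s ∈ {6, 8}, s ≤ k}:
k:     0  1  2  3  4  5  6  7  8  9 10
g(k):  0  0  0  0  0  0  1  1  1  1  1
So g(10) = 1.

1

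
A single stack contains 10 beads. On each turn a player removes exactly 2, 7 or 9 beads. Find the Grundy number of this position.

3

Build the Grundy sequence with g(k) = mex{g(k−s) : s ∈ {2, 7, 9}, s ≤ k}:
g(0) = mex{} = 0
g(1) = mex{} = 0
g(2) = mex{0} = 1
g(3) = mex{0} = 1
g(4) = mex{1} = 0
g(5) = mex{1} = 0
g(6) = mex{0} = 1
g(7) = mex{0} = 1
g(8) = mex{0,1} = 2
g(9) = mex{0,1} = 2
g(10) = mex{0,1,2} = 3
So g(10) = 3.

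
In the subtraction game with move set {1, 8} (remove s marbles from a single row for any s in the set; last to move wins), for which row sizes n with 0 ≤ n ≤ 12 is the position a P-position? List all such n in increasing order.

Grundy values for subtraction set {1, 8}:
g(0) = mex{} = 0
g(1) = mex{0} = 1
g(2) = mex{1} = 0
g(3) = mex{0} = 1
g(4) = mex{1} = 0
g(5) = mex{0} = 1
g(6) = mex{1} = 0
g(7) = mex{0} = 1
g(8) = mex{0,1} = 2
g(9) = mex{1,2} = 0
g(10) = mex{0} = 1
g(11) = mex{1} = 0
g(12) = mex{0} = 1
The P-positions (g = 0) in 0..12 are 0, 2, 4, 6, 9, 11.

0, 2, 4, 6, 9, 11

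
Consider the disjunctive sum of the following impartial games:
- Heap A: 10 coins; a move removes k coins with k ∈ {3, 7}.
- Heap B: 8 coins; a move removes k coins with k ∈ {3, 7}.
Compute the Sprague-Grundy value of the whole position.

2

Build the Grundy sequence for heap A with g(k) = mex{g(k−s) : s ∈ {3, 7}, s ≤ k}:
g(0) = mex{} = 0
g(1) = mex{} = 0
g(2) = mex{} = 0
g(3) = mex{0} = 1
g(4) = mex{0} = 1
g(5) = mex{0} = 1
g(6) = mex{1} = 0
g(7) = mex{0,1} = 2
g(8) = mex{0,1} = 2
g(9) = mex{0} = 1
g(10) = mex{1,2} = 0
So g(10) = 0.
Grundy values for heap B (subtraction set {3, 7}):
k:     0  1  2  3  4  5  6  7  8
g(k):  0  0  0  1  1  1  0  2  2
So g(8) = 2.
The value of a disjunctive sum is the nim-sum of the parts.
Combined value = 0 XOR 2 = 2.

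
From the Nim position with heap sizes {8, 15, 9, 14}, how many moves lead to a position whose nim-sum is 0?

0

In binary:
  1000  (8)
  1111  (15)
  1001  (9)
  1110  (14)
  ----
  0000  (0)
The nim-sum is already 0, so every move leaves a nonzero nim-sum — there are no winning moves.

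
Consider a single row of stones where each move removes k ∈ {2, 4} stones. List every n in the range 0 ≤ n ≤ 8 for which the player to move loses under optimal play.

Build the Grundy sequence with g(k) = mex{g(k−s) : s ∈ {2, 4}, s ≤ k}:
g(0) = mex{} = 0
g(1) = mex{} = 0
g(2) = mex{0} = 1
g(3) = mex{0} = 1
g(4) = mex{0,1} = 2
g(5) = mex{0,1} = 2
g(6) = mex{1,2} = 0
g(7) = mex{1,2} = 0
g(8) = mex{0,2} = 1
The P-positions (g = 0) in 0..8 are 0, 1, 6, 7.

0, 1, 6, 7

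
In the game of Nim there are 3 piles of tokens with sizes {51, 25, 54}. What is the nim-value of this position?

28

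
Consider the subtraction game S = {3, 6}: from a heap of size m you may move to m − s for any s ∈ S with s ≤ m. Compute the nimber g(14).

1

Build the Grundy sequence with g(k) = mex{g(k−s) : s ∈ {3, 6}, s ≤ k}:
k:     0  1  2  3  4  5  6  7  8  9 10 11 12 13 14
g(k):  0  0  0  1  1  1  2  2  2  0  0  0  1  1  1
So g(14) = 1.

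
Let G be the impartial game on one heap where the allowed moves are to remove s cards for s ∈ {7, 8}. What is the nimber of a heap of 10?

1

Compute g(0), g(1), … for moves {7, 8}:
g(0) = mex{} = 0
g(1) = mex{} = 0
g(2) = mex{} = 0
g(3) = mex{} = 0
g(4) = mex{} = 0
g(5) = mex{} = 0
g(6) = mex{} = 0
g(7) = mex{0} = 1
g(8) = mex{0} = 1
g(9) = mex{0} = 1
g(10) = mex{0} = 1
So g(10) = 1.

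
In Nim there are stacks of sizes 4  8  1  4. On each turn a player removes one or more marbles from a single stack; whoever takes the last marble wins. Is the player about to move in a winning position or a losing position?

Winning position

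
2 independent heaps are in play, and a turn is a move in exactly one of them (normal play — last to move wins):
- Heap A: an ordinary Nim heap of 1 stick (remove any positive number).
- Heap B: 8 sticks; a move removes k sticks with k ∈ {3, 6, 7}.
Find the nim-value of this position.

3

Heap A is a plain Nim heap of size 1, so its Grundy value is 1.
For heap B, compute g(0), g(1), … with moves {3, 6, 7}:
k:     0  1  2  3  4  5  6  7  8
g(k):  0  0  0  1  1  1  2  2  2
So g(8) = 2.
The value of a disjunctive sum is the nim-sum of the parts.
Combined value = 1 ⊕ 2 = 3.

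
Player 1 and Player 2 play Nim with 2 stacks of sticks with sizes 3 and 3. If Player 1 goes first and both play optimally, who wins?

Compute the nim-sum pairwise:
3 ^ 3 = 0
The nim-sum is 0, so this is a P-position: the player to move is in a losing position under optimal play; Player 1 is about to move from it and so loses — Player 2 wins.

Player 2 wins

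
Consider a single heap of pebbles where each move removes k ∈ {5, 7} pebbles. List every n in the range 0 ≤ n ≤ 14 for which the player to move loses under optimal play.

Compute g(0), g(1), … for moves {5, 7}:
k:     0  1  2  3  4  5  6  7  8  9 10 11 12 13 14
g(k):  0  0  0  0  0  1  1  1  1  1  2  2  0  0  0
The P-positions (g = 0) in 0..14 are 0, 1, 2, 3, 4, 12, 13, 14.

0, 1, 2, 3, 4, 12, 13, 14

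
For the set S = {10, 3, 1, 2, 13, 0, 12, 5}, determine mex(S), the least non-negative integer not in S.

The values 0, 1, 2, 3 are all present; 4 is the first non-negative integer missing from the set.

4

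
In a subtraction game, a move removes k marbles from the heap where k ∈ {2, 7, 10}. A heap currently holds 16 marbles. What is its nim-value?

Compute g(0), g(1), … for moves {2, 7, 10}:
k:     0  1  2  3  4  5  6  7  8  9 10 11 12 13 14 15 16
g(k):  0  0  1  1  0  0  1  1  2  0  3  1  2  0  3  1  2
So g(16) = 2.

2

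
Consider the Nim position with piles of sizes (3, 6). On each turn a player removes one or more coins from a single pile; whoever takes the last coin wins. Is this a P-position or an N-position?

N-position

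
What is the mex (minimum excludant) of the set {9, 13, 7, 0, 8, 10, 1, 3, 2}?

4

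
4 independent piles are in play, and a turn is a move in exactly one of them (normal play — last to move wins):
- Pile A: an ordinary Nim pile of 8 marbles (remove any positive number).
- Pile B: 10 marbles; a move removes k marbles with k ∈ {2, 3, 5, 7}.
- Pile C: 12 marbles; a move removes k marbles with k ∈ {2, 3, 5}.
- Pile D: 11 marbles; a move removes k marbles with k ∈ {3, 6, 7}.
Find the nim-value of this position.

10

Pile A is a plain Nim pile of size 8, so its Grundy value is 8.
Grundy values for pile B (subtraction set {2, 3, 5, 7}):
k:     0  1  2  3  4  5  6  7  8  9 10
g(k):  0  0  1  1  2  2  3  3  4  0  0
So g(10) = 0.
Grundy values for pile C (subtraction set {2, 3, 5}):
k:     0  1  2  3  4  5  6  7  8  9 10 11 12
g(k):  0  0  1  1  2  2  3  0  0  1  1  2  2
So g(12) = 2.
Grundy values for pile D (subtraction set {3, 6, 7}):
g(0) = mex{} = 0
g(1) = mex{} = 0
g(2) = mex{} = 0
g(3) = mex{0} = 1
g(4) = mex{0} = 1
g(5) = mex{0} = 1
g(6) = mex{0,1} = 2
g(7) = mex{0,1} = 2
g(8) = mex{0,1} = 2
g(9) = mex{0,1,2} = 3
g(10) = mex{1,2} = 0
g(11) = mex{1,2} = 0
So g(11) = 0.
The value of a disjunctive sum is the nim-sum of the parts.
Combined value = 8 ⊕ 0 ⊕ 2 ⊕ 0 = 10.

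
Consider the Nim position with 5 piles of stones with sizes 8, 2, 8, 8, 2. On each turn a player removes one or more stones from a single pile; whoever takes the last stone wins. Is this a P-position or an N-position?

N-position

Write each in binary and XOR column by column:
  1000  (8)
  0010  (2)
  1000  (8)
  1000  (8)
  0010  (2)
  ----
  1000  (8)
The nim-sum is 8 ≠ 0, so this is an N-position: the player to move can win.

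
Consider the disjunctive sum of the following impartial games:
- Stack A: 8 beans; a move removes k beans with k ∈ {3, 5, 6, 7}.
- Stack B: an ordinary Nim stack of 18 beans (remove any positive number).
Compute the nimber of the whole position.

16

Grundy values for stack A (subtraction set {3, 5, 6, 7}):
k:     0  1  2  3  4  5  6  7  8
g(k):  0  0  0  1  1  1  2  2  2
So g(8) = 2.
Stack B is a plain Nim stack of size 18, so its Grundy value is 18.
The value of a disjunctive sum is the nim-sum of the parts.
Combined value = 2 XOR 18 = 16.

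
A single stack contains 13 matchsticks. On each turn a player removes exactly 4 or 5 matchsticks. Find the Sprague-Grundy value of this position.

1

Build the Grundy sequence with g(k) = mex{g(k−s) : s ∈ {4, 5}, s ≤ k}:
g(0) = mex{} = 0
g(1) = mex{} = 0
g(2) = mex{} = 0
g(3) = mex{} = 0
g(4) = mex{0} = 1
g(5) = mex{0} = 1
g(6) = mex{0} = 1
g(7) = mex{0} = 1
g(8) = mex{0,1} = 2
g(9) = mex{1} = 0
g(10) = mex{1} = 0
g(11) = mex{1} = 0
g(12) = mex{1,2} = 0
g(13) = mex{0,2} = 1
So g(13) = 1.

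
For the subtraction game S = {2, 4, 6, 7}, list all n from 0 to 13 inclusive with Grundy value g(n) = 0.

0, 1, 9, 10

Build the Grundy sequence with g(k) = mex{g(k−s) : s ∈ {2, 4, 6, 7}, s ≤ k}:
k:     0  1  2  3  4  5  6  7  8  9 10 11 12 13
g(k):  0  0  1  1  2  2  3  3  4  0  0  1  1  2
The P-positions (g = 0) in 0..13 are 0, 1, 9, 10.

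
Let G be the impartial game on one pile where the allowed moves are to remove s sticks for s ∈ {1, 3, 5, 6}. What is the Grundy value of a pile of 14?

Build the Grundy sequence with g(k) = mex{g(k−s) : s ∈ {1, 3, 5, 6}, s ≤ k}:
g(0) = mex{} = 0
g(1) = mex{0} = 1
g(2) = mex{1} = 0
g(3) = mex{0} = 1
g(4) = mex{1} = 0
g(5) = mex{0} = 1
g(6) = mex{0,1} = 2
g(7) = mex{0,1,2} = 3
g(8) = mex{0,1,3} = 2
g(9) = mex{0,1,2} = 3
g(10) = mex{0,1,3} = 2
g(11) = mex{1,2} = 0
g(12) = mex{0,2,3} = 1
g(13) = mex{1,2,3} = 0
g(14) = mex{0,2,3} = 1
So g(14) = 1.

1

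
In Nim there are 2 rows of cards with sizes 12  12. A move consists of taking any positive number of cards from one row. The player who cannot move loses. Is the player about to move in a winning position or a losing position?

Losing position

Nim-sum: 12 XOR 12 = 0.
The nim-sum is 0, so this is a P-position: the player to move is in a losing position under optimal play.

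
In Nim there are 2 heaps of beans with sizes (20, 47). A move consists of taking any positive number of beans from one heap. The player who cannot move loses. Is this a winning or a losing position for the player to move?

Nim-sum: 20 ⊕ 47 = 59.
The nim-sum is 59 ≠ 0, so this is an N-position: the player to move can win.

Winning position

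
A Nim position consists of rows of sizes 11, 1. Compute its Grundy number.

10

Compute the nim-sum pairwise:
11 ^ 1 = 10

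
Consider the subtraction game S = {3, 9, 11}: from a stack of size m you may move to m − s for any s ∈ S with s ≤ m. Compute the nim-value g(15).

3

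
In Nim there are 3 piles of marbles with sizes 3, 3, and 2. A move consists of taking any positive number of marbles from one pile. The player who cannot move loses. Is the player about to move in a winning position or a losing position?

In binary:
  11  (3)
  11  (3)
  10  (2)
  --
  10  (2)
The nim-sum is 2 ≠ 0, so this is an N-position: the player to move can win.

Winning position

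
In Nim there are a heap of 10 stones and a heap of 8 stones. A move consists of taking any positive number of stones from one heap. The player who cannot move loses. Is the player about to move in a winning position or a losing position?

Winning position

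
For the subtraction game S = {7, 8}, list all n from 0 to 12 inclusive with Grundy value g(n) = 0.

0, 1, 2, 3, 4, 5, 6

Compute g(0), g(1), … for moves {7, 8}:
g(0) = mex{} = 0
g(1) = mex{} = 0
g(2) = mex{} = 0
g(3) = mex{} = 0
g(4) = mex{} = 0
g(5) = mex{} = 0
g(6) = mex{} = 0
g(7) = mex{0} = 1
g(8) = mex{0} = 1
g(9) = mex{0} = 1
g(10) = mex{0} = 1
g(11) = mex{0} = 1
g(12) = mex{0} = 1
The P-positions (g = 0) in 0..12 are 0, 1, 2, 3, 4, 5, 6.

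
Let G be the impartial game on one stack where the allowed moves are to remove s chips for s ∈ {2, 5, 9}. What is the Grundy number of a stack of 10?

1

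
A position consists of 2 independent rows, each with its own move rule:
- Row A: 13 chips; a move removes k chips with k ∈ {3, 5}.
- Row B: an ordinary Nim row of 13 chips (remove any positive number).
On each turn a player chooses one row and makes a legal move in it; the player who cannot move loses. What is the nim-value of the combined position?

Build the Grundy sequence for row A with g(k) = mex{g(k−s) : s ∈ {3, 5}, s ≤ k}:
g(0) = mex{} = 0
g(1) = mex{} = 0
g(2) = mex{} = 0
g(3) = mex{0} = 1
g(4) = mex{0} = 1
g(5) = mex{0} = 1
g(6) = mex{0,1} = 2
g(7) = mex{0,1} = 2
g(8) = mex{1} = 0
g(9) = mex{1,2} = 0
g(10) = mex{1,2} = 0
g(11) = mex{0,2} = 1
g(12) = mex{0,2} = 1
g(13) = mex{0} = 1
So g(13) = 1.
Row B is a plain Nim row of size 13, so its Grundy value is 13.
By the Sprague-Grundy theorem, the Grundy value of a sum of independent games is the XOR of the component values.
Combined value = 1 ⊕ 13 = 12.

12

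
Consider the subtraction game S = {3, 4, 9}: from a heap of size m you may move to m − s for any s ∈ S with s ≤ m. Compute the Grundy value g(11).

1

Build the Grundy sequence with g(k) = mex{g(k−s) : s ∈ {3, 4, 9}, s ≤ k}:
k:     0  1  2  3  4  5  6  7  8  9 10 11
g(k):  0  0  0  1  1  1  2  0  0  3  1  1
So g(11) = 1.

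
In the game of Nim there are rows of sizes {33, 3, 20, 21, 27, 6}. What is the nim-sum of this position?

62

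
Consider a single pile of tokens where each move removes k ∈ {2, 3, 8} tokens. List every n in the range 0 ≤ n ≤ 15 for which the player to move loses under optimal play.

0, 1, 5, 6, 10, 11, 15

Grundy values for subtraction set {2, 3, 8}:
k:     0  1  2  3  4  5  6  7  8  9 10 11 12 13 14 15
g(k):  0  0  1  1  2  0  0  1  1  2  0  0  1  1  2  0
The P-positions (g = 0) in 0..15 are 0, 1, 5, 6, 10, 11, 15.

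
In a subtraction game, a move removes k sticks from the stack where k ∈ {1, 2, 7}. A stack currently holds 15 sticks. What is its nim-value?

0

Compute g(0), g(1), … for moves {1, 2, 7}:
k:     0  1  2  3  4  5  6  7  8  9 10 11 12 13 14 15
g(k):  0  1  2  0  1  2  0  1  2  0  1  2  0  1  2  0
So g(15) = 0.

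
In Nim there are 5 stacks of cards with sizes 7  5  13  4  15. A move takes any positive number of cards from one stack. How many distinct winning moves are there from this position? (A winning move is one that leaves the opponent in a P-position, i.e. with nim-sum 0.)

Nim-sum: 7 ⊕ 5 ⊕ 13 ⊕ 4 ⊕ 15 = 4.
The overall nim-sum is X = 4. A stack of size p has a winning move iff p XOR X < p (reduce it to p XOR X).
  7: 7 XOR 4 = 3 < 7 — winning move (to 3).
  5: 5 XOR 4 = 1 < 5 — winning move (to 1).
  13: 13 XOR 4 = 9 < 13 — winning move (to 9).
  4: 4 XOR 4 = 0 < 4 — winning move (to 0).
  15: 15 XOR 4 = 11 < 15 — winning move (to 11).
That gives 5 winning moves.

5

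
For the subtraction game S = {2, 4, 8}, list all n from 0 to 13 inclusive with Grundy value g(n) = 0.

0, 1, 6, 7, 12, 13

Build the Grundy sequence with g(k) = mex{g(k−s) : s ∈ {2, 4, 8}, s ≤ k}:
k:     0  1  2  3  4  5  6  7  8  9 10 11 12 13
g(k):  0  0  1  1  2  2  0  0  1  1  2  2  0  0
The P-positions (g = 0) in 0..13 are 0, 1, 6, 7, 12, 13.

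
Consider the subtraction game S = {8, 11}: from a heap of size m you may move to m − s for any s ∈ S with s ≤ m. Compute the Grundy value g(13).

1

Grundy values for subtraction set {8, 11}:
g(0) = mex{} = 0
g(1) = mex{} = 0
g(2) = mex{} = 0
g(3) = mex{} = 0
g(4) = mex{} = 0
g(5) = mex{} = 0
g(6) = mex{} = 0
g(7) = mex{} = 0
g(8) = mex{0} = 1
g(9) = mex{0} = 1
g(10) = mex{0} = 1
g(11) = mex{0} = 1
g(12) = mex{0} = 1
g(13) = mex{0} = 1
So g(13) = 1.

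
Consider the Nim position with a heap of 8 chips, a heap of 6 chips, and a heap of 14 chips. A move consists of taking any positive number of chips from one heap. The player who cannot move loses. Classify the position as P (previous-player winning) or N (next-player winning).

P-position

Nim-sum: 8 XOR 6 XOR 14 = 0.
The nim-sum is 0, so this is a P-position: the player to move is in a losing position under optimal play.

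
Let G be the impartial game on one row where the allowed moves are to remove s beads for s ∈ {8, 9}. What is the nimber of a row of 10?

1

Grundy values for subtraction set {8, 9}:
g(0) = mex{} = 0
g(1) = mex{} = 0
g(2) = mex{} = 0
g(3) = mex{} = 0
g(4) = mex{} = 0
g(5) = mex{} = 0
g(6) = mex{} = 0
g(7) = mex{} = 0
g(8) = mex{0} = 1
g(9) = mex{0} = 1
g(10) = mex{0} = 1
So g(10) = 1.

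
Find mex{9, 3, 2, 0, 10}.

0 is in the set but 1 is not, so the mex is 1.

1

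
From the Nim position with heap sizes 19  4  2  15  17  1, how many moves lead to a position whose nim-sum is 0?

1

In binary:
  10011  (19)
  00100  (4)
  00010  (2)
  01111  (15)
  10001  (17)
  00001  (1)
  -----
  01010  (10)
The overall nim-sum is X = 10. A heap of size p has a winning move iff p XOR X < p (reduce it to p XOR X).
  19: 19 XOR 10 = 25 ≥ 19 — no move.
  4: 4 XOR 10 = 14 ≥ 4 — no move.
  2: 2 XOR 10 = 8 ≥ 2 — no move.
  15: 15 XOR 10 = 5 < 15 — winning move (to 5).
  17: 17 XOR 10 = 27 ≥ 17 — no move.
  1: 1 XOR 10 = 11 ≥ 1 — no move.
That gives 1 winning move.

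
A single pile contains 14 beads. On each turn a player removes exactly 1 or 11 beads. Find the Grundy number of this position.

0

Compute g(0), g(1), … for moves {1, 11}:
g(0) = mex{} = 0
g(1) = mex{0} = 1
g(2) = mex{1} = 0
g(3) = mex{0} = 1
g(4) = mex{1} = 0
g(5) = mex{0} = 1
g(6) = mex{1} = 0
g(7) = mex{0} = 1
g(8) = mex{1} = 0
g(9) = mex{0} = 1
g(10) = mex{1} = 0
g(11) = mex{0} = 1
g(12) = mex{1} = 0
g(13) = mex{0} = 1
g(14) = mex{1} = 0
So g(14) = 0.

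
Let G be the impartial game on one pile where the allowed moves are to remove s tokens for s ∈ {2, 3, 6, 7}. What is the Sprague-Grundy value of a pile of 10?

Compute g(0), g(1), … for moves {2, 3, 6, 7}:
k:     0  1  2  3  4  5  6  7  8  9 10
g(k):  0  0  1  1  2  0  3  1  2  0  0
So g(10) = 0.

0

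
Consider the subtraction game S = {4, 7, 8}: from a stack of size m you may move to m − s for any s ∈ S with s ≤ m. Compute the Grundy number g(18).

Build the Grundy sequence with g(k) = mex{g(k−s) : s ∈ {4, 7, 8}, s ≤ k}:
k:     0  1  2  3  4  5  6  7  8  9 10 11 12 13 14 15 16 17 18
g(k):  0  0  0  0  1  1  1  1  2  2  2  2  0  0  0  0  1  1  1
So g(18) = 1.

1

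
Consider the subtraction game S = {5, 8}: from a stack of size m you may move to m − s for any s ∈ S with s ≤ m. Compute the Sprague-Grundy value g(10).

2

Build the Grundy sequence with g(k) = mex{g(k−s) : s ∈ {5, 8}, s ≤ k}:
g(0) = mex{} = 0
g(1) = mex{} = 0
g(2) = mex{} = 0
g(3) = mex{} = 0
g(4) = mex{} = 0
g(5) = mex{0} = 1
g(6) = mex{0} = 1
g(7) = mex{0} = 1
g(8) = mex{0} = 1
g(9) = mex{0} = 1
g(10) = mex{0,1} = 2
So g(10) = 2.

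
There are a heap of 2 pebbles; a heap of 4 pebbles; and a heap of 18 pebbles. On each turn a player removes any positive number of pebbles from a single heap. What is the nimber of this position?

20

Nim-sum: 2 XOR 4 XOR 18 = 20.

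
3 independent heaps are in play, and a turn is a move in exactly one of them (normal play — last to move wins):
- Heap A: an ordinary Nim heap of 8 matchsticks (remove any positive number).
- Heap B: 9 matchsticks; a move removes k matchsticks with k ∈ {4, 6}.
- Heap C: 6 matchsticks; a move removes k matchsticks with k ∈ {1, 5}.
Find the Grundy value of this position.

Heap A is a plain Nim heap of size 8, so its Grundy value is 8.
For heap B, compute g(0), g(1), … with moves {4, 6}:
g(0) = mex{} = 0
g(1) = mex{} = 0
g(2) = mex{} = 0
g(3) = mex{} = 0
g(4) = mex{0} = 1
g(5) = mex{0} = 1
g(6) = mex{0} = 1
g(7) = mex{0} = 1
g(8) = mex{0,1} = 2
g(9) = mex{0,1} = 2
So g(9) = 2.
Build the Grundy sequence for heap C with g(k) = mex{g(k−s) : s ∈ {1, 5}, s ≤ k}:
g(0) = mex{} = 0
g(1) = mex{0} = 1
g(2) = mex{1} = 0
g(3) = mex{0} = 1
g(4) = mex{1} = 0
g(5) = mex{0} = 1
g(6) = mex{1} = 0
So g(6) = 0.
The value of a disjunctive sum is the nim-sum of the parts.
Combined value = 8 XOR 2 XOR 0 = 10.

10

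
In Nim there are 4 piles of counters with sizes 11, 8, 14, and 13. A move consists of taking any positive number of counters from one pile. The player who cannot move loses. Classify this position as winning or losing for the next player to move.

Losing position

In binary:
  1011  (11)
  1000  (8)
  1110  (14)
  1101  (13)
  ----
  0000  (0)
The nim-sum is 0, so this is a P-position: the player to move is in a losing position under optimal play.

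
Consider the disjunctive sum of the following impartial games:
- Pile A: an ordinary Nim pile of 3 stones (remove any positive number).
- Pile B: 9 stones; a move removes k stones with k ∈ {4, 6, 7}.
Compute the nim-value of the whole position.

Pile A is a plain Nim pile of size 3, so its Grundy value is 3.
Build the Grundy sequence for pile B with g(k) = mex{g(k−s) : s ∈ {4, 6, 7}, s ≤ k}:
k:     0  1  2  3  4  5  6  7  8  9
g(k):  0  0  0  0  1  1  1  1  2  2
So g(9) = 2.
The value of a disjunctive sum is the nim-sum of the parts.
Combined value = 3 XOR 2 = 1.

1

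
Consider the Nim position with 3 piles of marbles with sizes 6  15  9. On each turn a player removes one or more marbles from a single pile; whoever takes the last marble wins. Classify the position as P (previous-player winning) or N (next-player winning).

P-position

Bitwise XOR of the heap sizes:
  0110  (6)
  1111  (15)
  1001  (9)
  ----
  0000  (0)
The nim-sum is 0, so this is a P-position: the player to move is in a losing position under optimal play.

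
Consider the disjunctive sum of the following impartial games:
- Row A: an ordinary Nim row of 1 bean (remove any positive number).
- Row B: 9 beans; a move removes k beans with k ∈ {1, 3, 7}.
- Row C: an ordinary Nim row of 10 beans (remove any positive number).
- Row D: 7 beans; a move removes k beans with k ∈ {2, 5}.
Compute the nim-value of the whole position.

10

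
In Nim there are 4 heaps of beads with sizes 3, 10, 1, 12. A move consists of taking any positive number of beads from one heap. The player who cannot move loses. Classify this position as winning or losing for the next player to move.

Winning position

In binary:
  0011  (3)
  1010  (10)
  0001  (1)
  1100  (12)
  ----
  0100  (4)
The nim-sum is 4 ≠ 0, so this is an N-position: the player to move can win.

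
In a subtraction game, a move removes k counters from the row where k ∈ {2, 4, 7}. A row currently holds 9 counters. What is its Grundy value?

0

Grundy values for subtraction set {2, 4, 7}:
k:     0  1  2  3  4  5  6  7  8  9
g(k):  0  0  1  1  2  2  0  3  1  0
So g(9) = 0.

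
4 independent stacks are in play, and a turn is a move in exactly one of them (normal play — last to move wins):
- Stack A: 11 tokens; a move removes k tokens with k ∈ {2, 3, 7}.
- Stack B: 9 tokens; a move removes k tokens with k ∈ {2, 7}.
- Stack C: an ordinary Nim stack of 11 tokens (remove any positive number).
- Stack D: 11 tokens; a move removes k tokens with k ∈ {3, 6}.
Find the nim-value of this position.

11

Grundy values for stack A (subtraction set {2, 3, 7}):
k:     0  1  2  3  4  5  6  7  8  9 10 11
g(k):  0  0  1  1  2  0  0  1  1  2  0  0
So g(11) = 0.
Grundy values for stack B (subtraction set {2, 7}):
k:     0  1  2  3  4  5  6  7  8  9
g(k):  0  0  1  1  0  0  1  1  2  0
So g(9) = 0.
Stack C is a plain Nim stack of size 11, so its Grundy value is 11.
Grundy values for stack D (subtraction set {3, 6}):
k:     0  1  2  3  4  5  6  7  8  9 10 11
g(k):  0  0  0  1  1  1  2  2  2  0  0  0
So g(11) = 0.
By the Sprague-Grundy theorem, the Grundy value of a sum of independent games is the XOR of the component values.
Combined value = 0 ⊕ 0 ⊕ 11 ⊕ 0 = 11.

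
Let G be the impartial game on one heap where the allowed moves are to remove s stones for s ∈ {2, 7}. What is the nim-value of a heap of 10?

0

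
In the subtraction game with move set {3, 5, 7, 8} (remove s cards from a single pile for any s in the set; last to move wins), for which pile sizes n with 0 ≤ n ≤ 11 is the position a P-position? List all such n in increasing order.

0, 1, 2, 11

Build the Grundy sequence with g(k) = mex{g(k−s) : s ∈ {3, 5, 7, 8}, s ≤ k}:
k:     0  1  2  3  4  5  6  7  8  9 10 11
g(k):  0  0  0  1  1  1  2  2  2  3  3  0
The P-positions (g = 0) in 0..11 are 0, 1, 2, 11.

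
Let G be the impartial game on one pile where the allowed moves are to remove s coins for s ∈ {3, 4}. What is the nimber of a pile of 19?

Compute g(0), g(1), … for moves {3, 4}:
k:     0  1  2  3  4  5  6  7  8  9 10 11 12 13 14 15 16 17 18 19
g(k):  0  0  0  1  1  1  2  0  0  0  1  1  1  2  0  0  0  1  1  1
So g(19) = 1.

1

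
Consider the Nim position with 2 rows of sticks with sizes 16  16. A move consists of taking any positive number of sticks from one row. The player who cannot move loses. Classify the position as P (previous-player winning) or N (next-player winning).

Nim-sum: 16 XOR 16 = 0.
The nim-sum is 0, so this is a P-position: the player to move is in a losing position under optimal play.

P-position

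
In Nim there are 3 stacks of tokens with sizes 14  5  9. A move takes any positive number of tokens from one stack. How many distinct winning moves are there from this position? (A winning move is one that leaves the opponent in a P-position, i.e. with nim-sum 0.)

1

Bitwise XOR of the heap sizes:
  1110  (14)
  0101  (5)
  1001  (9)
  ----
  0010  (2)
The overall nim-sum is X = 2. A stack of size p has a winning move iff p XOR X < p (reduce it to p XOR X).
  14: 14 XOR 2 = 12 < 14 — winning move (to 12).
  5: 5 XOR 2 = 7 ≥ 5 — no move.
  9: 9 XOR 2 = 11 ≥ 9 — no move.
That gives 1 winning move.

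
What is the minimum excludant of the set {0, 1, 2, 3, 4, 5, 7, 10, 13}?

6

The values 0, 1, 2, 3, 4, 5 are all present; 6 is the first non-negative integer missing from the set.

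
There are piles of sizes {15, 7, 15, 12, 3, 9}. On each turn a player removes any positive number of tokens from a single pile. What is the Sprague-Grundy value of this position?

1

Compute the nim-sum pairwise:
15 ⊕ 7 = 8
8 ⊕ 15 = 7
7 ⊕ 12 = 11
11 ⊕ 3 = 8
8 ⊕ 9 = 1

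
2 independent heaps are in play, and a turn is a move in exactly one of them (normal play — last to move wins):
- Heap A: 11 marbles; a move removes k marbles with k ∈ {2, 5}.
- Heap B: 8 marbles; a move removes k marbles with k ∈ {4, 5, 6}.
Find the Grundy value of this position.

2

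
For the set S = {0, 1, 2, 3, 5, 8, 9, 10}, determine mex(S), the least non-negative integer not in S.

The values 0, 1, 2, 3 are all present; 4 is the first non-negative integer missing from the set.

4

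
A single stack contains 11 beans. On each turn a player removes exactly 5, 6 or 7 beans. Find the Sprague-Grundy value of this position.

2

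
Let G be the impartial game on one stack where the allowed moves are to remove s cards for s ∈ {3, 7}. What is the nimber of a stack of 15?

1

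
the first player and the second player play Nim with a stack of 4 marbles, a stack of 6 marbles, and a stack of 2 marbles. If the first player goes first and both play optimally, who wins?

the second player wins

Nim-sum: 4 XOR 6 XOR 2 = 0.
The nim-sum is 0, so this is a P-position: the player to move is in a losing position under optimal play; the first player is about to move from it and so loses — the second player wins.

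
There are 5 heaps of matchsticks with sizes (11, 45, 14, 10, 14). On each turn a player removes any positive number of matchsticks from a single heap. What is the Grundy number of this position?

44

Nim-sum: 11 ^ 45 ^ 14 ^ 10 ^ 14 = 44.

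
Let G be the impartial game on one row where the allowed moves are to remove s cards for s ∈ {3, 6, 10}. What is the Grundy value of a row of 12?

1

Grundy values for subtraction set {3, 6, 10}:
k:     0  1  2  3  4  5  6  7  8  9 10 11 12
g(k):  0  0  0  1  1  1  2  2  2  0  3  3  1
So g(12) = 1.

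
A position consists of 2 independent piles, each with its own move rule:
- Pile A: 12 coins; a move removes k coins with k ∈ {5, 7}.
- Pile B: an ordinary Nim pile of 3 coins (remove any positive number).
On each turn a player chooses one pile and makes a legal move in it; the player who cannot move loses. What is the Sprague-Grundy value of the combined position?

3

For pile A, compute g(0), g(1), … with moves {5, 7}:
g(0) = mex{} = 0
g(1) = mex{} = 0
g(2) = mex{} = 0
g(3) = mex{} = 0
g(4) = mex{} = 0
g(5) = mex{0} = 1
g(6) = mex{0} = 1
g(7) = mex{0} = 1
g(8) = mex{0} = 1
g(9) = mex{0} = 1
g(10) = mex{0,1} = 2
g(11) = mex{0,1} = 2
g(12) = mex{1} = 0
So g(12) = 0.
Pile B is a plain Nim pile of size 3, so its Grundy value is 3.
The value of a disjunctive sum is the nim-sum of the parts.
Combined value = 0 XOR 3 = 3.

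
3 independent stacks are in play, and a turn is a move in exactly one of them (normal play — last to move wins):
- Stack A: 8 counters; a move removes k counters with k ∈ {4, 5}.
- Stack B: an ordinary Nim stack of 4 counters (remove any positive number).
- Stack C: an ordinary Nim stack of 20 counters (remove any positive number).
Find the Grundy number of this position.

18

For stack A, compute g(0), g(1), … with moves {4, 5}:
g(0) = mex{} = 0
g(1) = mex{} = 0
g(2) = mex{} = 0
g(3) = mex{} = 0
g(4) = mex{0} = 1
g(5) = mex{0} = 1
g(6) = mex{0} = 1
g(7) = mex{0} = 1
g(8) = mex{0,1} = 2
So g(8) = 2.
Stack B is a plain Nim stack of size 4, so its Grundy value is 4.
Stack C is a plain Nim stack of size 20, so its Grundy value is 20.
By the Sprague-Grundy theorem, the Grundy value of a sum of independent games is the XOR of the component values.
Combined value = 2 XOR 4 XOR 20 = 18.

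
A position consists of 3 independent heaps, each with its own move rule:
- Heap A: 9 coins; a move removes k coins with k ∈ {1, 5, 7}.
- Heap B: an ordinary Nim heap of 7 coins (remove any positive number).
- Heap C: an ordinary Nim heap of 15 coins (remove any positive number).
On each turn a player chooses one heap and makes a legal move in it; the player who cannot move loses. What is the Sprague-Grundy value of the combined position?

9

For heap A, compute g(0), g(1), … with moves {1, 5, 7}:
k:     0  1  2  3  4  5  6  7  8  9
g(k):  0  1  0  1  0  1  0  1  0  1
So g(9) = 1.
Heap B is a plain Nim heap of size 7, so its Grundy value is 7.
Heap C is a plain Nim heap of size 15, so its Grundy value is 15.
The value of a disjunctive sum is the nim-sum of the parts.
Combined value = 1 XOR 7 XOR 15 = 9.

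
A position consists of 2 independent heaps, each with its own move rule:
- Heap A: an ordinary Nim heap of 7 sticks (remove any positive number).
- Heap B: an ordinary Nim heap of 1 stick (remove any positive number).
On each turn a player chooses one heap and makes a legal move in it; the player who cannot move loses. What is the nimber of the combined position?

6

Heap A is a plain Nim heap of size 7, so its Grundy value is 7.
Heap B is a plain Nim heap of size 1, so its Grundy value is 1.
By the Sprague-Grundy theorem, the Grundy value of a sum of independent games is the XOR of the component values.
Combined value = 7 ⊕ 1 = 6.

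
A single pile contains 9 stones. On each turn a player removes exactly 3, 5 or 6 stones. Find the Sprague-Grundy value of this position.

0

Build the Grundy sequence with g(k) = mex{g(k−s) : s ∈ {3, 5, 6}, s ≤ k}:
g(0) = mex{} = 0
g(1) = mex{} = 0
g(2) = mex{} = 0
g(3) = mex{0} = 1
g(4) = mex{0} = 1
g(5) = mex{0} = 1
g(6) = mex{0,1} = 2
g(7) = mex{0,1} = 2
g(8) = mex{0,1} = 2
g(9) = mex{1,2} = 0
So g(9) = 0.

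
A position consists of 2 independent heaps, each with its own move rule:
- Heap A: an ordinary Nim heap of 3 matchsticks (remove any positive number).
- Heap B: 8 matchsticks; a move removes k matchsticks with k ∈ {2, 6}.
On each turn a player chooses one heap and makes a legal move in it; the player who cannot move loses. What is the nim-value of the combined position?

3

Heap A is a plain Nim heap of size 3, so its Grundy value is 3.
Grundy values for heap B (subtraction set {2, 6}):
k:     0  1  2  3  4  5  6  7  8
g(k):  0  0  1  1  0  0  1  1  0
So g(8) = 0.
The value of a disjunctive sum is the nim-sum of the parts.
Combined value = 3 ⊕ 0 = 3.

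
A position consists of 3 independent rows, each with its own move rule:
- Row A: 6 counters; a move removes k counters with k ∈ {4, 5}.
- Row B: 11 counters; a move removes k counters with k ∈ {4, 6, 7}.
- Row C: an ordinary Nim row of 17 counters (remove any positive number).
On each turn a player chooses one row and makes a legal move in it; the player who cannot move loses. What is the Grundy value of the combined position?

Grundy values for row A (subtraction set {4, 5}):
k:     0  1  2  3  4  5  6
g(k):  0  0  0  0  1  1  1
So g(6) = 1.
Grundy values for row B (subtraction set {4, 6, 7}):
k:     0  1  2  3  4  5  6  7  8  9 10 11
g(k):  0  0  0  0  1  1  1  1  2  2  2  0
So g(11) = 0.
Row C is a plain Nim row of size 17, so its Grundy value is 17.
The value of a disjunctive sum is the nim-sum of the parts.
Combined value = 1 XOR 0 XOR 17 = 16.

16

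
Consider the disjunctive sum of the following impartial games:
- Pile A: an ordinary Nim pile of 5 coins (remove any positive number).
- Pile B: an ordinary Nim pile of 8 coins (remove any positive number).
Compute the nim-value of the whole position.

Pile A is a plain Nim pile of size 5, so its Grundy value is 5.
Pile B is a plain Nim pile of size 8, so its Grundy value is 8.
By the Sprague-Grundy theorem, the Grundy value of a sum of independent games is the XOR of the component values.
Combined value = 5 ⊕ 8 = 13.

13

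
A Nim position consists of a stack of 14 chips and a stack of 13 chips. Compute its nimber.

Bitwise XOR of the heap sizes:
  1110  (14)
  1101  (13)
  ----
  0011  (3)

3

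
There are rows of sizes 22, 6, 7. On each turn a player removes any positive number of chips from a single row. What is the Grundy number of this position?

Nim-sum: 22 XOR 6 XOR 7 = 23.

23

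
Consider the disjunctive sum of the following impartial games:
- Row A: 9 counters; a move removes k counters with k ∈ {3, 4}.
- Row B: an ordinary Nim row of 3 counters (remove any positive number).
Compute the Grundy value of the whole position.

Build the Grundy sequence for row A with g(k) = mex{g(k−s) : s ∈ {3, 4}, s ≤ k}:
g(0) = mex{} = 0
g(1) = mex{} = 0
g(2) = mex{} = 0
g(3) = mex{0} = 1
g(4) = mex{0} = 1
g(5) = mex{0} = 1
g(6) = mex{0,1} = 2
g(7) = mex{1} = 0
g(8) = mex{1} = 0
g(9) = mex{1,2} = 0
So g(9) = 0.
Row B is a plain Nim row of size 3, so its Grundy value is 3.
The value of a disjunctive sum is the nim-sum of the parts.
Combined value = 0 ⊕ 3 = 3.

3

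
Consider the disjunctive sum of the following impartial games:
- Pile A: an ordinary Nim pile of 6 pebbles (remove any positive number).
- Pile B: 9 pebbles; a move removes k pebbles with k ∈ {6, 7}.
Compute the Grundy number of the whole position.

7

Pile A is a plain Nim pile of size 6, so its Grundy value is 6.
For pile B, compute g(0), g(1), … with moves {6, 7}:
g(0) = mex{} = 0
g(1) = mex{} = 0
g(2) = mex{} = 0
g(3) = mex{} = 0
g(4) = mex{} = 0
g(5) = mex{} = 0
g(6) = mex{0} = 1
g(7) = mex{0} = 1
g(8) = mex{0} = 1
g(9) = mex{0} = 1
So g(9) = 1.
The value of a disjunctive sum is the nim-sum of the parts.
Combined value = 6 ⊕ 1 = 7.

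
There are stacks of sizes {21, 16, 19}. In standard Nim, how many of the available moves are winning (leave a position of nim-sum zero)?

Compute the nim-sum pairwise:
21 XOR 16 = 5
5 XOR 19 = 22
The overall nim-sum is X = 22. A stack of size p has a winning move iff p XOR X < p (reduce it to p XOR X).
  21: 21 XOR 22 = 3 < 21 — winning move (to 3).
  16: 16 XOR 22 = 6 < 16 — winning move (to 6).
  19: 19 XOR 22 = 5 < 19 — winning move (to 5).
That gives 3 winning moves.

3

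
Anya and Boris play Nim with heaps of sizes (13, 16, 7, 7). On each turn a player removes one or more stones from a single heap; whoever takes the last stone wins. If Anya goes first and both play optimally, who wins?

Compute the nim-sum pairwise:
13 ^ 16 = 29
29 ^ 7 = 26
26 ^ 7 = 29
The nim-sum is 29 ≠ 0, so this is an N-position: the player to move can win; Anya has a winning move.

Anya wins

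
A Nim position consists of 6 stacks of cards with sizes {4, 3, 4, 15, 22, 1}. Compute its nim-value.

27

Compute the nim-sum pairwise:
4 ⊕ 3 = 7
7 ⊕ 4 = 3
3 ⊕ 15 = 12
12 ⊕ 22 = 26
26 ⊕ 1 = 27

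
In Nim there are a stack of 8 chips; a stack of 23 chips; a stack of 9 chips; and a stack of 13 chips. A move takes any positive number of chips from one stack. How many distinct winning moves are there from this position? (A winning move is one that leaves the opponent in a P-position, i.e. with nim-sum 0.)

Nim-sum: 8 ⊕ 23 ⊕ 9 ⊕ 13 = 27.
The overall nim-sum is X = 27. A stack of size p has a winning move iff p XOR X < p (reduce it to p XOR X).
  8: 8 XOR 27 = 19 ≥ 8 — no move.
  23: 23 XOR 27 = 12 < 23 — winning move (to 12).
  9: 9 XOR 27 = 18 ≥ 9 — no move.
  13: 13 XOR 27 = 22 ≥ 13 — no move.
That gives 1 winning move.

1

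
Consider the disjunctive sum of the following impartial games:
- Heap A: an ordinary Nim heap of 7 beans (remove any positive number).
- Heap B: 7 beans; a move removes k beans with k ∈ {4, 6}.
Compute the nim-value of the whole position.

6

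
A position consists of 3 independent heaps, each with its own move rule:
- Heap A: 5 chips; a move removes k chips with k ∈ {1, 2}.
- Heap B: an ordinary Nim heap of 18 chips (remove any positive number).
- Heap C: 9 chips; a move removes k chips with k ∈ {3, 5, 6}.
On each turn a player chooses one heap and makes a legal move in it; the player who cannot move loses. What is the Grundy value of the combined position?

Build the Grundy sequence for heap A with g(k) = mex{g(k−s) : s ∈ {1, 2}, s ≤ k}:
g(0) = mex{} = 0
g(1) = mex{0} = 1
g(2) = mex{0,1} = 2
g(3) = mex{1,2} = 0
g(4) = mex{0,2} = 1
g(5) = mex{0,1} = 2
So g(5) = 2.
Heap B is a plain Nim heap of size 18, so its Grundy value is 18.
For heap C, compute g(0), g(1), … with moves {3, 5, 6}:
k:     0  1  2  3  4  5  6  7  8  9
g(k):  0  0  0  1  1  1  2  2  2  0
So g(9) = 0.
The value of a disjunctive sum is the nim-sum of the parts.
Combined value = 2 XOR 18 XOR 0 = 16.

16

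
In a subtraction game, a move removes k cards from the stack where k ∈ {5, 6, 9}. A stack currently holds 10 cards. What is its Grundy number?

2

Compute g(0), g(1), … for moves {5, 6, 9}:
g(0) = mex{} = 0
g(1) = mex{} = 0
g(2) = mex{} = 0
g(3) = mex{} = 0
g(4) = mex{} = 0
g(5) = mex{0} = 1
g(6) = mex{0} = 1
g(7) = mex{0} = 1
g(8) = mex{0} = 1
g(9) = mex{0} = 1
g(10) = mex{0,1} = 2
So g(10) = 2.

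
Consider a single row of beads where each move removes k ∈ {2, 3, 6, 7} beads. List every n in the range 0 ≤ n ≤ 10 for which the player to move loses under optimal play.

0, 1, 5, 9, 10

Compute g(0), g(1), … for moves {2, 3, 6, 7}:
g(0) = mex{} = 0
g(1) = mex{} = 0
g(2) = mex{0} = 1
g(3) = mex{0} = 1
g(4) = mex{0,1} = 2
g(5) = mex{1} = 0
g(6) = mex{0,1,2} = 3
g(7) = mex{0,2} = 1
g(8) = mex{0,1,3} = 2
g(9) = mex{1,3} = 0
g(10) = mex{1,2} = 0
The P-positions (g = 0) in 0..10 are 0, 1, 5, 9, 10.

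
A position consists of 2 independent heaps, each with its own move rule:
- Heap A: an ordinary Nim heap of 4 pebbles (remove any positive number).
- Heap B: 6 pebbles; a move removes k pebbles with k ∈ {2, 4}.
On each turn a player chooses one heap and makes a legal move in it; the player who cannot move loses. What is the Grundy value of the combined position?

4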